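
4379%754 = 609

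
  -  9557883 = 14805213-24363096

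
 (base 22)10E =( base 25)jn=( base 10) 498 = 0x1f2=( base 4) 13302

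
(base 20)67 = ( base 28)4f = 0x7f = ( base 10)127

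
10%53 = 10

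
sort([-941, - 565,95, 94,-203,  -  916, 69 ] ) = [ - 941 , - 916,  -  565, - 203,  69 , 94,95]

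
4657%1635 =1387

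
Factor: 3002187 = 3^1*109^1 * 9181^1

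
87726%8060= 7126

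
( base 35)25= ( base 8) 113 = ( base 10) 75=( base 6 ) 203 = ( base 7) 135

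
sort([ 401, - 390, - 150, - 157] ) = [ - 390, - 157, - 150, 401 ] 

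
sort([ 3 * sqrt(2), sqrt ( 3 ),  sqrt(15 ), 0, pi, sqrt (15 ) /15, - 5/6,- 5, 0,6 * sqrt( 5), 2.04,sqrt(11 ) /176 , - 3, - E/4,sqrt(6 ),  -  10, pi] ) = [ - 10, - 5,  -  3, -5/6,-E/4,0, 0, sqrt(11 ) /176,sqrt (15) /15, sqrt(3 ),2.04,sqrt( 6),  pi, pi, sqrt(15), 3*sqrt( 2),6*sqrt(  5 ) ] 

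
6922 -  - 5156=12078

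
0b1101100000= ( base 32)R0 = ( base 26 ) 176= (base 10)864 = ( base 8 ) 1540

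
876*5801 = 5081676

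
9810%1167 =474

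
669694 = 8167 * 82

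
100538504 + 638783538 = 739322042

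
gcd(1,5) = 1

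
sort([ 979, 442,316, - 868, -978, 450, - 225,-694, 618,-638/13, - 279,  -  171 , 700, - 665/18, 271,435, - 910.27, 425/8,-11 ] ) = [-978,-910.27, -868,  -  694, - 279,-225, - 171, - 638/13,  -  665/18 ,-11,  425/8,  271,  316, 435, 442, 450, 618, 700, 979 ] 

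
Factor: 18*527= 9486= 2^1*3^2 * 17^1*31^1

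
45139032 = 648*69659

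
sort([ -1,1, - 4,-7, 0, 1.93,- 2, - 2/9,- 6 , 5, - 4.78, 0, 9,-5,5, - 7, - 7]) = [ - 7, - 7,-7, - 6, - 5, - 4.78, - 4, - 2, - 1, - 2/9, 0, 0,1,1.93, 5,5, 9]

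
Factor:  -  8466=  - 2^1 * 3^1 *17^1*83^1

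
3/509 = 3/509  =  0.01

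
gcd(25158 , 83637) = 3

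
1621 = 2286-665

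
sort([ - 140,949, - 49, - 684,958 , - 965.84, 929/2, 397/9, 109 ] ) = [- 965.84, - 684, - 140,-49,397/9 , 109 , 929/2,949,  958]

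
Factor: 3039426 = 2^1*3^2*13^1 * 31^1 * 419^1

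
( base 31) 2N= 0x55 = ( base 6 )221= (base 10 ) 85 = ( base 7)151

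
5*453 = 2265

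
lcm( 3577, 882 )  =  64386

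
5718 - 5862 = -144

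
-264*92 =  - 24288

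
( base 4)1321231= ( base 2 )1111001101101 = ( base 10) 7789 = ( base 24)DCD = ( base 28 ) 9Q5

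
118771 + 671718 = 790489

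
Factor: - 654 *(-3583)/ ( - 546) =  - 7^(-1 ) * 13^(-1) * 109^1*3583^1=- 390547/91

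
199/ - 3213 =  - 199/3213 = - 0.06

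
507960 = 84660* 6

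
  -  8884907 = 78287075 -87171982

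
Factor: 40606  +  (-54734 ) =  - 2^4*883^1 = - 14128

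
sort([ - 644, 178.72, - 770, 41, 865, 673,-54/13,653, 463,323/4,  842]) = [-770 , - 644, - 54/13 , 41, 323/4, 178.72,463, 653,673, 842, 865 ]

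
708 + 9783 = 10491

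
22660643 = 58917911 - 36257268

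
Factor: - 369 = -3^2*41^1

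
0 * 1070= 0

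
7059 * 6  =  42354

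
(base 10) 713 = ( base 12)4B5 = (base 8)1311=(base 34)kx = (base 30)nn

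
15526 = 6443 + 9083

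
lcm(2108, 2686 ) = 166532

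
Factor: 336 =2^4* 3^1 * 7^1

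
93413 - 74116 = 19297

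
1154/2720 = 577/1360 = 0.42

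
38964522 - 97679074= -58714552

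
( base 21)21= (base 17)29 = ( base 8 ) 53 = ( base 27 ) 1G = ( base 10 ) 43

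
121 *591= 71511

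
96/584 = 12/73 = 0.16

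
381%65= 56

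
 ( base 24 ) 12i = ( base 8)1202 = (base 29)m4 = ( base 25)10H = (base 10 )642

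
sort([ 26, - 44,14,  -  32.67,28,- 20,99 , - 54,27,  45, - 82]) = [ - 82, - 54,  -  44,-32.67 , -20,14,26,27, 28,  45, 99 ]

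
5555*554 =3077470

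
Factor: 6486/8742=23^1 *31^(  -  1) = 23/31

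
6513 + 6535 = 13048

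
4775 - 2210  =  2565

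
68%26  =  16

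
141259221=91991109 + 49268112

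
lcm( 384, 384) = 384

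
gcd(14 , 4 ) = 2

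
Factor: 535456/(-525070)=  - 2^4*5^(-1 )* 7^( - 1)*13^(-1)*29^1 =- 464/455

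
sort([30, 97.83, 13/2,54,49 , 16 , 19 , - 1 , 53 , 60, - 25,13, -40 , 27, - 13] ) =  [-40 , - 25, - 13, - 1 , 13/2, 13,16,  19,27,  30,49,53, 54, 60, 97.83] 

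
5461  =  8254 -2793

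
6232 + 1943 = 8175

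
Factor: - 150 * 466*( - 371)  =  2^2*3^1*5^2*7^1*53^1*233^1=25932900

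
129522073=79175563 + 50346510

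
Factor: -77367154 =- 2^1* 61^1*634157^1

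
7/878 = 7/878 = 0.01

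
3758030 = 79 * 47570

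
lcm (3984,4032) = 334656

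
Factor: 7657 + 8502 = 11^1*13^1*113^1= 16159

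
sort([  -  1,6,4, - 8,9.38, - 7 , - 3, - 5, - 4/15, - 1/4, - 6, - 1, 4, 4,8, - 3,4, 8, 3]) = [ - 8, - 7, - 6, - 5,-3,  -  3,  -  1  ,  -  1, - 4/15,-1/4, 3, 4, 4,4,  4,6, 8, 8,9.38 ]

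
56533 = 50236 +6297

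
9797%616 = 557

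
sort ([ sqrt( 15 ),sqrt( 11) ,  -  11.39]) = [ - 11.39, sqrt( 11)  ,  sqrt(15 ) ] 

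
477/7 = 477/7 = 68.14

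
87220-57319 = 29901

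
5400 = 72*75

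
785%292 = 201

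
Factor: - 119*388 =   -  2^2 * 7^1*17^1*97^1 = - 46172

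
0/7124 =0 = 0.00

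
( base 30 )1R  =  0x39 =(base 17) 36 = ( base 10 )57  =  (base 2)111001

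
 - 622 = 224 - 846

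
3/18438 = 1/6146 = 0.00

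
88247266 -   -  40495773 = 128743039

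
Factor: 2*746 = 2^2*373^1 = 1492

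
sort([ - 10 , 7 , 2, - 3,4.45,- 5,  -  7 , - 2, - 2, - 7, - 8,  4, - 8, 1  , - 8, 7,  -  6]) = [- 10, - 8, - 8,  -  8, - 7, - 7, - 6, - 5, - 3, - 2, - 2, 1,2, 4, 4.45,7, 7]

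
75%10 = 5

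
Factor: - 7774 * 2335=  - 18152290=- 2^1* 5^1 * 13^2*23^1 * 467^1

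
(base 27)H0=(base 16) 1cb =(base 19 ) 153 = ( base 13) 294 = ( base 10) 459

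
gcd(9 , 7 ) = 1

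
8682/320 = 27+21/160  =  27.13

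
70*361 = 25270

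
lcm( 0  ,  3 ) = 0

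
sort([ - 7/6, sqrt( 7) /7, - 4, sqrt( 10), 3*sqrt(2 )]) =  [-4, - 7/6, sqrt( 7)/7 , sqrt( 10),3*sqrt( 2 )]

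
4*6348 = 25392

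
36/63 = 4/7 = 0.57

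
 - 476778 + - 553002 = -1029780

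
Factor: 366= 2^1* 3^1*61^1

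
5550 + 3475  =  9025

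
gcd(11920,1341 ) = 149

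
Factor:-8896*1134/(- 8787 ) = 3362688/2929= 2^7 * 3^3*7^1*29^( - 1 ) * 101^( -1)*139^1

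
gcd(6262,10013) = 31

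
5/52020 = 1/10404 = 0.00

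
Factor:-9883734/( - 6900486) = 7^1*139^1*1693^1*1150081^( - 1) = 1647289/1150081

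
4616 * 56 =258496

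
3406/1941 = 1 + 1465/1941 = 1.75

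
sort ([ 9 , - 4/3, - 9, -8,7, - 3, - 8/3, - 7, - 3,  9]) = [ - 9, - 8,-7 , - 3,-3, - 8/3, - 4/3,7,9,9]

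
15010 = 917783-902773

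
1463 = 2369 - 906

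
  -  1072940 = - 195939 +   -  877001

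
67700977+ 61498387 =129199364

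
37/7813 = 37/7813 = 0.00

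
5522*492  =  2716824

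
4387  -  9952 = - 5565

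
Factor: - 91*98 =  - 8918 = - 2^1* 7^3*13^1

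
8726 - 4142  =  4584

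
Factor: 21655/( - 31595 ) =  - 61^1 * 89^( - 1) =-61/89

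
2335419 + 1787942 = 4123361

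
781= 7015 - 6234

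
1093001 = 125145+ 967856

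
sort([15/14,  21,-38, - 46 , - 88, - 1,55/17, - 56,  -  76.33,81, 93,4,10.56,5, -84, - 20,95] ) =[- 88,-84,- 76.33,-56, - 46,-38, - 20, - 1,  15/14, 55/17,4, 5 , 10.56, 21, 81,  93,  95 ]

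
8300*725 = 6017500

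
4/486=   2/243  =  0.01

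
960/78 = 160/13 = 12.31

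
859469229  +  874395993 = 1733865222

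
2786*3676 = 10241336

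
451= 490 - 39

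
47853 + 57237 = 105090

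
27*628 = 16956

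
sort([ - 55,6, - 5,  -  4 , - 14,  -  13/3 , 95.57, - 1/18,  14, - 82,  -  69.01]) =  [ - 82,-69.01, - 55, - 14, - 5, - 13/3, - 4,  -  1/18,6,14 , 95.57]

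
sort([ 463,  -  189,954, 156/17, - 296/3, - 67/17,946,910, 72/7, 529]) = [ - 189, - 296/3, - 67/17, 156/17, 72/7 , 463, 529, 910,946,954]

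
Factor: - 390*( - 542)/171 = 70460/57= 2^2*3^( - 1 )*5^1*13^1*19^(-1 )*271^1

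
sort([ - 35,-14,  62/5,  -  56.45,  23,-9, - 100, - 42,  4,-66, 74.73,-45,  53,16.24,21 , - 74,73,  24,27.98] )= [ - 100, - 74,  -  66, - 56.45, - 45, - 42, - 35, - 14, - 9,4,62/5 , 16.24,21,23, 24, 27.98, 53,73,  74.73 ]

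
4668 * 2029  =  9471372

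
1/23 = 1/23 = 0.04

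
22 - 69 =- 47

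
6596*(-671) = -4425916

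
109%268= 109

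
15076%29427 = 15076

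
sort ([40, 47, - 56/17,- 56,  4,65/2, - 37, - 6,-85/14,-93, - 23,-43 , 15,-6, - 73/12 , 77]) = [ - 93,- 56, -43, - 37, -23,-73/12,-85/14, - 6, - 6, - 56/17,  4,15,65/2,40,47,  77 ] 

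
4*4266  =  17064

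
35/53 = 35/53 = 0.66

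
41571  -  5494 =36077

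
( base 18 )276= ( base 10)780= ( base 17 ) 2bf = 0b1100001100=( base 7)2163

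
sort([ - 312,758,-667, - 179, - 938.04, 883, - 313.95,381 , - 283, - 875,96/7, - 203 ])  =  [ - 938.04, - 875 , - 667, - 313.95, - 312,  -  283, - 203, - 179,96/7,  381 , 758, 883] 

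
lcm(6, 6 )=6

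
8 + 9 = 17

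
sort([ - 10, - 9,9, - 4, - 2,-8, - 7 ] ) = [ - 10, - 9, - 8, - 7, - 4, - 2,9 ]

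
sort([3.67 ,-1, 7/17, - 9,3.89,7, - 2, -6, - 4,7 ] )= [ - 9,- 6,  -  4,-2,-1,7/17,3.67, 3.89 , 7, 7] 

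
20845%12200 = 8645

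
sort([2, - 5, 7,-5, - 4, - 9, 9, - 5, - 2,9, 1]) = [-9,-5 , - 5,- 5, - 4 , - 2, 1, 2, 7 , 9,9]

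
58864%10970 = 4014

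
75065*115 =8632475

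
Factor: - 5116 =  - 2^2* 1279^1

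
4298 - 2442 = 1856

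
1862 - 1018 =844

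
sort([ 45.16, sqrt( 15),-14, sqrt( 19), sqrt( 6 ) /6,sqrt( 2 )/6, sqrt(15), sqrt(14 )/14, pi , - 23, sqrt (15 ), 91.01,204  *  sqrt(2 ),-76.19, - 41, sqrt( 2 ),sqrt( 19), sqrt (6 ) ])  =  [ - 76.19,  -  41,  -  23, - 14, sqrt ( 2)/6, sqrt( 14)/14, sqrt( 6 ) /6,sqrt( 2),sqrt( 6), pi,  sqrt (15),sqrt( 15 ), sqrt(15),sqrt( 19) , sqrt( 19 ),  45.16,  91.01,204*sqrt(2 )] 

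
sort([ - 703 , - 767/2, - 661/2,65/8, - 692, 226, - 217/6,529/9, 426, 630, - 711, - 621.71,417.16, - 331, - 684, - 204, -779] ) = [ - 779, - 711, -703, - 692, - 684, - 621.71,-767/2, - 331, -661/2, - 204,- 217/6,65/8,  529/9,  226,417.16,426, 630 ] 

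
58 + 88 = 146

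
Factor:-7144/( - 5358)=4/3 = 2^2 * 3^( - 1 )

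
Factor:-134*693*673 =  - 62496126 = - 2^1 * 3^2*7^1*11^1*67^1  *  673^1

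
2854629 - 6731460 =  - 3876831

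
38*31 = 1178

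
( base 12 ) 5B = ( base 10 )71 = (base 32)27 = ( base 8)107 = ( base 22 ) 35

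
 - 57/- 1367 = 57/1367  =  0.04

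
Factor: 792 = 2^3*3^2 * 11^1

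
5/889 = 5/889 =0.01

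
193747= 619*313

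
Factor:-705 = - 3^1*5^1*47^1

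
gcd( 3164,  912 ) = 4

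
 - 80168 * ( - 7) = 561176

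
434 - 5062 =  - 4628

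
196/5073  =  196/5073 = 0.04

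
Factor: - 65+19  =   - 46 = - 2^1 *23^1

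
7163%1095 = 593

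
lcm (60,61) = 3660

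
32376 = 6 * 5396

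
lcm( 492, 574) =3444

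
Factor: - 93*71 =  - 6603= - 3^1*31^1*71^1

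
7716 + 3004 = 10720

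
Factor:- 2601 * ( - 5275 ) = 13720275=3^2 * 5^2*17^2*211^1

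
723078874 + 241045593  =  964124467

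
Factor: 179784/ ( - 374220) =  - 454/945 =- 2^1*3^(- 3 )*5^( - 1)*7^( - 1 )*227^1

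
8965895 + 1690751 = 10656646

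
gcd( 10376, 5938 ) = 2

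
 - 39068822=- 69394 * 563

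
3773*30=113190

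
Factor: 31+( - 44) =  - 13^1 = - 13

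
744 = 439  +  305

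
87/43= 2 + 1/43 = 2.02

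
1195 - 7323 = -6128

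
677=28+649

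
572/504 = 1 + 17/126 =1.13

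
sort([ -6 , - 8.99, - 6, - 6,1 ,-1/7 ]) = [ -8.99, - 6,  -  6, - 6, - 1/7,1 ] 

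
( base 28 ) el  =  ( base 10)413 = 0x19D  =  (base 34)C5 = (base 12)2a5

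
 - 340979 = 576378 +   -  917357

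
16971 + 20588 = 37559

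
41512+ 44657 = 86169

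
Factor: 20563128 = 2^3*3^2*285599^1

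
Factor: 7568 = 2^4*11^1 * 43^1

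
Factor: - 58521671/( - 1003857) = 3^(-1)*13^1*334619^ ( - 1 )*4501667^1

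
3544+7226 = 10770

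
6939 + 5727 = 12666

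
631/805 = 631/805 = 0.78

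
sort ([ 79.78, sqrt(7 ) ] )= [ sqrt (7), 79.78]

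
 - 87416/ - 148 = 590 + 24/37 = 590.65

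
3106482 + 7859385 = 10965867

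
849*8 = 6792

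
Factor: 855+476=1331  =  11^3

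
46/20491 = 46/20491= 0.00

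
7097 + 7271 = 14368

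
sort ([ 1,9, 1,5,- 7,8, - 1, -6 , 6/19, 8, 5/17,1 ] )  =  [-7,-6 ,  -  1,5/17,6/19,1,1,1,  5,8, 8, 9 ] 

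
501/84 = 167/28= 5.96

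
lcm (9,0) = 0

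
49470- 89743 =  - 40273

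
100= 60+40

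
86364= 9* 9596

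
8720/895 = 1744/179 =9.74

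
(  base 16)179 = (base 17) 153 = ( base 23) G9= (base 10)377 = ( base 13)230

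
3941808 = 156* 25268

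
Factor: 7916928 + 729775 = 13^1*665131^1 =8646703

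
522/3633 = 174/1211 = 0.14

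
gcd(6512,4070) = 814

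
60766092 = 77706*782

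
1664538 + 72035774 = 73700312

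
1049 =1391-342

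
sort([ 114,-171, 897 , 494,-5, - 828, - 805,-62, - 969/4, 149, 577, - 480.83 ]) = [ - 828,-805,  -  480.83,- 969/4, - 171 ,-62, - 5,114,149,494, 577,897]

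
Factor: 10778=2^1*17^1*317^1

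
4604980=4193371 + 411609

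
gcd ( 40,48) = 8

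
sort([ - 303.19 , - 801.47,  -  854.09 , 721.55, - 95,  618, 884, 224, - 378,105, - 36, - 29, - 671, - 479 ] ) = [ - 854.09, - 801.47, - 671, - 479,-378, - 303.19, - 95,-36, - 29, 105 , 224,618, 721.55,  884 ] 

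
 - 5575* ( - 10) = 55750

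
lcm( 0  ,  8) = 0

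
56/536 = 7/67 =0.10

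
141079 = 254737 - 113658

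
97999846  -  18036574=79963272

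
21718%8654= 4410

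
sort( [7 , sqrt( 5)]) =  [ sqrt( 5 ), 7 ] 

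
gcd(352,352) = 352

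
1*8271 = 8271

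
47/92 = 47/92 = 0.51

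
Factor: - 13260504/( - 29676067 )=2^3*3^1*17^( - 1) *37^1*109^1*137^1*167^( - 1 ) * 10453^ (-1) 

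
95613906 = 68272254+27341652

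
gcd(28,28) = 28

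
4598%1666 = 1266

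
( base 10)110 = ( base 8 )156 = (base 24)4e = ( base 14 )7c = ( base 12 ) 92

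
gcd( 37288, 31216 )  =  8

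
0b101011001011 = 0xacb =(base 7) 11025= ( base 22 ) 5FD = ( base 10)2763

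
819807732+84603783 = 904411515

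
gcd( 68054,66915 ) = 1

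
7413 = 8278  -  865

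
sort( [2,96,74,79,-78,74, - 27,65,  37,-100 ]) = [ - 100,  -  78, - 27,2,37 , 65, 74,74,79,96 ] 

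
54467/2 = 54467/2= 27233.50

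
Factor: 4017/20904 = 2^(  -  3)*67^ (- 1)*103^1 = 103/536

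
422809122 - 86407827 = 336401295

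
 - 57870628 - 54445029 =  - 112315657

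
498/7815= 166/2605=0.06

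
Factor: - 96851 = -96851^1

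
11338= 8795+2543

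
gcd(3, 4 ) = 1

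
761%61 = 29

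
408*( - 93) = - 37944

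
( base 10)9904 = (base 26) EGO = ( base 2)10011010110000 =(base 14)3876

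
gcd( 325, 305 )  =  5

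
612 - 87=525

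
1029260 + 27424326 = 28453586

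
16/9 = 1  +  7/9= 1.78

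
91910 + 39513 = 131423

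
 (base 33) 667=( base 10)6739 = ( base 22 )dk7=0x1a53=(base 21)f5j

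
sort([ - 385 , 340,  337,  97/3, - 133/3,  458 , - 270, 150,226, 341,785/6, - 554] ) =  [ - 554, - 385, - 270,-133/3,97/3,785/6 , 150, 226,337,340,341 , 458 ] 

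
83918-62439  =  21479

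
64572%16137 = 24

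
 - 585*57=-33345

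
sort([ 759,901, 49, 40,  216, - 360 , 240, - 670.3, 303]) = [ - 670.3,  -  360,40,49, 216, 240,303, 759, 901 ]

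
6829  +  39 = 6868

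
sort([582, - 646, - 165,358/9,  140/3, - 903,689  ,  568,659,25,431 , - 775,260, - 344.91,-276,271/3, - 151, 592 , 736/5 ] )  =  [-903, - 775, - 646, - 344.91, - 276, - 165, -151,25,358/9, 140/3,271/3,736/5, 260,431,568  ,  582, 592, 659,689 ] 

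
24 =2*12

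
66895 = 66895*1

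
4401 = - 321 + 4722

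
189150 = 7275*26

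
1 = 1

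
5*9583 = 47915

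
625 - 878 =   -  253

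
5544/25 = 221 + 19/25 = 221.76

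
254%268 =254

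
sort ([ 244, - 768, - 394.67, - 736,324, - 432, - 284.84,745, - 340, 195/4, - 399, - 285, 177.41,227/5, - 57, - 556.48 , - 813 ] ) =[ - 813,- 768,-736, - 556.48, - 432, -399 , - 394.67, - 340, - 285, - 284.84, - 57, 227/5, 195/4,177.41,244, 324, 745]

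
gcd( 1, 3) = 1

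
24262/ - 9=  - 24262/9 =- 2695.78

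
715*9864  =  7052760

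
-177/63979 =-1 + 63802/63979 = - 0.00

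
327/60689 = 327/60689=0.01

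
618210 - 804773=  - 186563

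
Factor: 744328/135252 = 2^1*3^(-2 )*17^( - 1)*421^1 = 842/153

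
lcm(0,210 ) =0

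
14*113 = 1582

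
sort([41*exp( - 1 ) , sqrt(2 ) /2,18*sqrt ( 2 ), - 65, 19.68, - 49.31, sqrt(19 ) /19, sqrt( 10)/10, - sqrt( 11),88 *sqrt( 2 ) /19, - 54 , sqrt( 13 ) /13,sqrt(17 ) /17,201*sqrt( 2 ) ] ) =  [ - 65,- 54,-49.31, -sqrt(11 ),  sqrt(19 ) /19,sqrt( 17)/17,sqrt( 13 ) /13,sqrt( 10 )/10,sqrt( 2 ) /2,88 * sqrt( 2 ) /19 , 41*exp( - 1),19.68, 18*sqrt( 2 ),201*sqrt( 2)]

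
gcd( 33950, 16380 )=70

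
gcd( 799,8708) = 1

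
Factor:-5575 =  - 5^2*223^1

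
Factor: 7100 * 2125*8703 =131306512500=2^2*3^2*5^5 *17^1 *71^1*967^1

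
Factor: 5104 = 2^4 *11^1*29^1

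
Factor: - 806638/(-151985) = 2^1*5^(  -  1)*7^2*113^( - 1)*269^(-1 )*8231^1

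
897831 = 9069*99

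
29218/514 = 56+217/257 = 56.84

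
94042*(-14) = -1316588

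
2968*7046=20912528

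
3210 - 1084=2126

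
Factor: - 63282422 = -2^1*7^2 * 645739^1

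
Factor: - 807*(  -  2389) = 1927923  =  3^1*269^1*2389^1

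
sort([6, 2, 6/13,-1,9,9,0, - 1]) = [-1, - 1, 0, 6/13, 2,6, 9, 9 ]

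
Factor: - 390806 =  - 2^1 * 13^1 *15031^1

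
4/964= 1/241= 0.00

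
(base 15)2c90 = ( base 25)f8a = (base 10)9585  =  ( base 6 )112213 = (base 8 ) 22561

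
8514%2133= 2115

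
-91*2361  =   - 214851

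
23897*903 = 21578991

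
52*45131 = 2346812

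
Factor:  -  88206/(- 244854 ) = 241/669 = 3^( - 1 )  *223^ ( - 1 )*241^1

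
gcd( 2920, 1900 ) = 20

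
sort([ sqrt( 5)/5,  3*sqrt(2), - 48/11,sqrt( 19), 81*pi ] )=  [-48/11,sqrt(5)/5,3*sqrt(2),sqrt(19 ), 81*pi ]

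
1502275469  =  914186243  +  588089226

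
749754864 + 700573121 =1450327985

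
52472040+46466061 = 98938101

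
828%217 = 177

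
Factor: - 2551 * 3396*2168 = -18781808928 = -  2^5*3^1*271^1 * 283^1 * 2551^1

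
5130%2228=674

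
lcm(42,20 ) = 420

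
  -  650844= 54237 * (  -  12 )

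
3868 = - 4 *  ( - 967)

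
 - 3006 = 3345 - 6351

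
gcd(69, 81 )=3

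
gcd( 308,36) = 4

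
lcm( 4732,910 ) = 23660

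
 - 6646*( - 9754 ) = 64825084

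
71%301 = 71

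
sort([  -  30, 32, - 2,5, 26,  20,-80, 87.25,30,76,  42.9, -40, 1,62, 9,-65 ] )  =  [ - 80, - 65,  -  40, - 30,  -  2,1, 5, 9, 20,  26, 30, 32, 42.9,  62,  76,  87.25] 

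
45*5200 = 234000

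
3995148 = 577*6924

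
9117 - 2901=6216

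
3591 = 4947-1356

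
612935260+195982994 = 808918254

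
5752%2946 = 2806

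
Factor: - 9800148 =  - 2^2*3^1*41^1*19919^1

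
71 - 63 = 8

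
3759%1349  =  1061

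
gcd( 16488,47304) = 72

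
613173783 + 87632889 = 700806672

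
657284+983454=1640738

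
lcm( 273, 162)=14742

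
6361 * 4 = 25444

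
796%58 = 42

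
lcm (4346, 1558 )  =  82574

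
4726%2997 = 1729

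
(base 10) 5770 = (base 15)1A9A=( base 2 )1011010001010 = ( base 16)168a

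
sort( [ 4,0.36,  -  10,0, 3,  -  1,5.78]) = [ - 10 , -1,  0, 0.36,3, 4, 5.78] 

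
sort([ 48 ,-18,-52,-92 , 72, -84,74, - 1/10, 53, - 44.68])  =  [-92,-84 ,  -  52,  -  44.68,  -  18 ,-1/10,  48, 53,72,74]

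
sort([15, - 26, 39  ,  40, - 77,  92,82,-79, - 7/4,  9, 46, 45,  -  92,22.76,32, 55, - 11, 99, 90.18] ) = [ - 92, - 79, - 77,-26,-11, - 7/4,9,  15,  22.76,32,  39,40,  45, 46, 55 , 82 , 90.18, 92 , 99]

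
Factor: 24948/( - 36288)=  - 2^( - 4 ) * 11^1 = - 11/16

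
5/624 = 5/624= 0.01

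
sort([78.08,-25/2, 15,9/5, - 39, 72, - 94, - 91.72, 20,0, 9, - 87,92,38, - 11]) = [ - 94,-91.72, - 87, - 39, - 25/2, - 11,  0,9/5,9,  15,20, 38,72, 78.08, 92]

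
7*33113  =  231791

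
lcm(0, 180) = 0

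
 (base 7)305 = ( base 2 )10011000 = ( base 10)152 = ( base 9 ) 178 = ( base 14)AC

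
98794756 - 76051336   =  22743420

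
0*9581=0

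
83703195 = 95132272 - 11429077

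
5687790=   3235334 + 2452456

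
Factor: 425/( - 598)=-2^ ( - 1)*5^2*13^( - 1 )*17^1*23^( - 1) 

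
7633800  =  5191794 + 2442006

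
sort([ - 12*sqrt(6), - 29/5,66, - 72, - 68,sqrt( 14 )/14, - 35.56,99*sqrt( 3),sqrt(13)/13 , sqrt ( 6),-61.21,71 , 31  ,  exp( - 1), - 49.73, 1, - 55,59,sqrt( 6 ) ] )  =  [-72, - 68 ,- 61.21, - 55, - 49.73, - 35.56,-12 * sqrt( 6), - 29/5,sqrt( 14)/14, sqrt(13)/13,exp( -1), 1, sqrt( 6) , sqrt( 6),31,59, 66, 71, 99  *sqrt( 3)]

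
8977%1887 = 1429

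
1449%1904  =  1449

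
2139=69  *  31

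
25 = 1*25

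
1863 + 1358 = 3221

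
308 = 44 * 7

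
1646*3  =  4938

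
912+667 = 1579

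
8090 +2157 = 10247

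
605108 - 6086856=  - 5481748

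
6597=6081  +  516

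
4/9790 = 2/4895=0.00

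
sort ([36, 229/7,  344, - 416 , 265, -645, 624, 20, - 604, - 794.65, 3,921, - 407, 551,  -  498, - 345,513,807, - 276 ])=[ - 794.65 , - 645,-604, - 498, - 416, - 407, - 345, - 276,3,20, 229/7, 36, 265, 344, 513,  551,  624,807, 921]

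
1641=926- - 715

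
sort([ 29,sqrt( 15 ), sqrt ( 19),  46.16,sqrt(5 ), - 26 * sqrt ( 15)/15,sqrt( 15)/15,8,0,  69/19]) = [-26* sqrt(15 )/15,0,sqrt(15 ) /15,sqrt (5),69/19,sqrt(15),  sqrt ( 19),8 , 29,46.16]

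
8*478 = 3824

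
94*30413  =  2858822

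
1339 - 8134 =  - 6795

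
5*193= 965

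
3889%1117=538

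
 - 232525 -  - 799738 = 567213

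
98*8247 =808206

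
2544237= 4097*621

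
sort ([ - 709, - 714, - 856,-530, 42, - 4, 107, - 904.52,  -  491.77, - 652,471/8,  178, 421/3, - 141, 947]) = [ - 904.52, - 856 , - 714, - 709,  -  652, - 530,  -  491.77, - 141, - 4, 42, 471/8,107 , 421/3, 178, 947]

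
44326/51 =869 + 7/51 = 869.14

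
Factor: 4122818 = 2^1*7^1 * 181^1*1627^1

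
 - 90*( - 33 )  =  2970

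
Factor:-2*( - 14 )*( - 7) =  - 2^2*7^2 = - 196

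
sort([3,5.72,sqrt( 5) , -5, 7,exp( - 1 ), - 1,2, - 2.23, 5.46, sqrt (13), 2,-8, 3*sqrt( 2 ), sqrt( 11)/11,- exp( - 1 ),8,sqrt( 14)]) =[ - 8 ,-5,  -  2.23,  -  1, - exp( - 1 ), sqrt(11) /11, exp ( - 1), 2,2, sqrt ( 5 ), 3, sqrt(13),sqrt(14 ), 3*sqrt( 2 ), 5.46,5.72, 7, 8]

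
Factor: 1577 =19^1*83^1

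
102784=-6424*(-16 ) 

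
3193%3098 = 95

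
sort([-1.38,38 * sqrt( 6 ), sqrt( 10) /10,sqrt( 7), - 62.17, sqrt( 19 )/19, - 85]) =[ - 85, - 62.17, - 1.38, sqrt( 19 ) /19,sqrt( 10) /10, sqrt(7),  38*sqrt( 6)]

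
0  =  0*65604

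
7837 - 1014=6823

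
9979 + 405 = 10384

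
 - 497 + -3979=-4476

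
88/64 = 11/8 = 1.38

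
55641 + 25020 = 80661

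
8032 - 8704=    - 672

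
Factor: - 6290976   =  -2^5*3^1*19^1*3449^1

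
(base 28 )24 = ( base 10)60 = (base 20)30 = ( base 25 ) 2a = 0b111100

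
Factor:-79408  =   - 2^4 * 7^1 * 709^1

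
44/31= 44/31=1.42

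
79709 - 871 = 78838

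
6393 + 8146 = 14539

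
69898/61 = 1145 + 53/61= 1145.87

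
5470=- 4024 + 9494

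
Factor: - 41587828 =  - 2^2*53^1 * 196169^1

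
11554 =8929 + 2625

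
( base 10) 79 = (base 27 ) 2P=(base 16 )4F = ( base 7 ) 142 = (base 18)47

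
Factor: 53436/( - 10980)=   -  3^(-1) * 5^( - 1)*73^1 = - 73/15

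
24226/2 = 12113 = 12113.00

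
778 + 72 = 850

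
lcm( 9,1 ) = 9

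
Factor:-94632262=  - 2^1*509^1*92959^1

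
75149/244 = 75149/244  =  307.99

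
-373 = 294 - 667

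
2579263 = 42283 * 61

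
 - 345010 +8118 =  - 336892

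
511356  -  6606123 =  - 6094767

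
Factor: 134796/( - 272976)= - 239/484 = -2^( - 2 )*11^( - 2 )*239^1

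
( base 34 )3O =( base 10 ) 126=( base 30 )46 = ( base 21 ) 60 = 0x7e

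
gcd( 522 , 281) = 1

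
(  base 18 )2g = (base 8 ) 64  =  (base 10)52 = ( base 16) 34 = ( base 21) 2A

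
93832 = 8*11729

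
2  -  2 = 0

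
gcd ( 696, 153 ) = 3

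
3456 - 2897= 559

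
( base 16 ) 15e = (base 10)350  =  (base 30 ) bk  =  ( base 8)536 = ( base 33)ak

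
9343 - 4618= 4725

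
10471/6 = 10471/6 = 1745.17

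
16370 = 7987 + 8383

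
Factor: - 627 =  - 3^1 * 11^1*19^1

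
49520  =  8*6190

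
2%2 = 0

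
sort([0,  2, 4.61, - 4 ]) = [ - 4, 0, 2, 4.61] 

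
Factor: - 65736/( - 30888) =3^( - 1)*13^ ( - 1)*83^1 = 83/39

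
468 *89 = 41652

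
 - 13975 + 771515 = 757540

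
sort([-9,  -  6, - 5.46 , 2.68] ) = [  -  9, - 6, - 5.46, 2.68 ] 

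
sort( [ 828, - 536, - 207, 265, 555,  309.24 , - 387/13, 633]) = [ - 536, - 207, - 387/13,265,309.24,555, 633,828] 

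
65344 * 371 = 24242624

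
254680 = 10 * 25468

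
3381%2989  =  392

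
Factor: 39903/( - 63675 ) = -3^( - 1)* 5^( - 2)*47^1 = -47/75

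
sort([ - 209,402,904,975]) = [ - 209,  402, 904,975] 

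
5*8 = 40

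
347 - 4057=-3710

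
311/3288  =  311/3288 = 0.09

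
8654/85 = 8654/85 = 101.81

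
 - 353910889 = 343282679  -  697193568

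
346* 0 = 0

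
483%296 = 187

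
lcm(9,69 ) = 207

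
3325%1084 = 73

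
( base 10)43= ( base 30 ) 1d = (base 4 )223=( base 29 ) 1E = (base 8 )53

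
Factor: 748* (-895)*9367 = -2^2 * 5^1*11^1 * 17^2 * 19^1*29^1 * 179^1  =  - 6270831820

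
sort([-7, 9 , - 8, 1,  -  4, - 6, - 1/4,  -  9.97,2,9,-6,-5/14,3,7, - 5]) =[  -  9.97,-8, - 7, - 6, - 6,  -  5, - 4,  -  5/14 ,  -  1/4, 1,2,  3, 7,9,9 ]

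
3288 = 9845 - 6557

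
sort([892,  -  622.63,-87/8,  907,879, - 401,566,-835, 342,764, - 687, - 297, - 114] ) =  [ - 835, - 687, - 622.63, - 401, - 297, - 114, - 87/8,342, 566,  764, 879,892,907]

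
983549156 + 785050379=1768599535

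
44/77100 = 11/19275 = 0.00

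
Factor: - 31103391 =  - 3^1*11^1*942527^1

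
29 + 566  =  595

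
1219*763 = 930097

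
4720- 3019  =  1701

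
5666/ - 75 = - 5666/75= - 75.55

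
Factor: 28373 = 17^1*1669^1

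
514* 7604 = 3908456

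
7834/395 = 19 + 329/395= 19.83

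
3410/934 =3 + 304/467 = 3.65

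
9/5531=9/5531 = 0.00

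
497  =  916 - 419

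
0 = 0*3944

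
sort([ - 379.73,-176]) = [ - 379.73,-176]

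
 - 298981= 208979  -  507960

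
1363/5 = 1363/5 = 272.60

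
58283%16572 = 8567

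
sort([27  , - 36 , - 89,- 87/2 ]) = [ - 89,-87/2, - 36,27] 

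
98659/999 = 98659/999 = 98.76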